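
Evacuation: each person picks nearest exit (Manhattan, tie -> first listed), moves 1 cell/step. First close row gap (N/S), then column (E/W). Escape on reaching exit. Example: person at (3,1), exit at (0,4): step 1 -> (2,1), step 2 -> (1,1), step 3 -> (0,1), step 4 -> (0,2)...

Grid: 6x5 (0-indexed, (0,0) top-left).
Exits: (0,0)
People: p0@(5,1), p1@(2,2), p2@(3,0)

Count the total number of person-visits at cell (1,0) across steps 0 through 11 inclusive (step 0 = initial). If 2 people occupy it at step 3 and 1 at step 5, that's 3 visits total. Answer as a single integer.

Step 0: p0@(5,1) p1@(2,2) p2@(3,0) -> at (1,0): 0 [-], cum=0
Step 1: p0@(4,1) p1@(1,2) p2@(2,0) -> at (1,0): 0 [-], cum=0
Step 2: p0@(3,1) p1@(0,2) p2@(1,0) -> at (1,0): 1 [p2], cum=1
Step 3: p0@(2,1) p1@(0,1) p2@ESC -> at (1,0): 0 [-], cum=1
Step 4: p0@(1,1) p1@ESC p2@ESC -> at (1,0): 0 [-], cum=1
Step 5: p0@(0,1) p1@ESC p2@ESC -> at (1,0): 0 [-], cum=1
Step 6: p0@ESC p1@ESC p2@ESC -> at (1,0): 0 [-], cum=1
Total visits = 1

Answer: 1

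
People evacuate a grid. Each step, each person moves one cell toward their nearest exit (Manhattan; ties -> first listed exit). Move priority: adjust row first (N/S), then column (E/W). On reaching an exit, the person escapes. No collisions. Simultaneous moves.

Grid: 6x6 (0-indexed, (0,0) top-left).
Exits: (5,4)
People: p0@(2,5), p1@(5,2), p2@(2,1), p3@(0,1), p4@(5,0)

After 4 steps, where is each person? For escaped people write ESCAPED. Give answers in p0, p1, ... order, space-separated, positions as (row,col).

Step 1: p0:(2,5)->(3,5) | p1:(5,2)->(5,3) | p2:(2,1)->(3,1) | p3:(0,1)->(1,1) | p4:(5,0)->(5,1)
Step 2: p0:(3,5)->(4,5) | p1:(5,3)->(5,4)->EXIT | p2:(3,1)->(4,1) | p3:(1,1)->(2,1) | p4:(5,1)->(5,2)
Step 3: p0:(4,5)->(5,5) | p1:escaped | p2:(4,1)->(5,1) | p3:(2,1)->(3,1) | p4:(5,2)->(5,3)
Step 4: p0:(5,5)->(5,4)->EXIT | p1:escaped | p2:(5,1)->(5,2) | p3:(3,1)->(4,1) | p4:(5,3)->(5,4)->EXIT

ESCAPED ESCAPED (5,2) (4,1) ESCAPED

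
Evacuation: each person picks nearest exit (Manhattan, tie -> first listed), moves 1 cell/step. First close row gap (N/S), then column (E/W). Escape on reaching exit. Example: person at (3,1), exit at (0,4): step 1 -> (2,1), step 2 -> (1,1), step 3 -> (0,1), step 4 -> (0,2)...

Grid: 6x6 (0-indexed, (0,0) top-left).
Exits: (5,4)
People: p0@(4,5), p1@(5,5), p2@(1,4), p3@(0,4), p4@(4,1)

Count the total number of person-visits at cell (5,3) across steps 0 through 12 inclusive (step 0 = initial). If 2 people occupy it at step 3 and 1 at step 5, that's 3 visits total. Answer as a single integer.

Answer: 1

Derivation:
Step 0: p0@(4,5) p1@(5,5) p2@(1,4) p3@(0,4) p4@(4,1) -> at (5,3): 0 [-], cum=0
Step 1: p0@(5,5) p1@ESC p2@(2,4) p3@(1,4) p4@(5,1) -> at (5,3): 0 [-], cum=0
Step 2: p0@ESC p1@ESC p2@(3,4) p3@(2,4) p4@(5,2) -> at (5,3): 0 [-], cum=0
Step 3: p0@ESC p1@ESC p2@(4,4) p3@(3,4) p4@(5,3) -> at (5,3): 1 [p4], cum=1
Step 4: p0@ESC p1@ESC p2@ESC p3@(4,4) p4@ESC -> at (5,3): 0 [-], cum=1
Step 5: p0@ESC p1@ESC p2@ESC p3@ESC p4@ESC -> at (5,3): 0 [-], cum=1
Total visits = 1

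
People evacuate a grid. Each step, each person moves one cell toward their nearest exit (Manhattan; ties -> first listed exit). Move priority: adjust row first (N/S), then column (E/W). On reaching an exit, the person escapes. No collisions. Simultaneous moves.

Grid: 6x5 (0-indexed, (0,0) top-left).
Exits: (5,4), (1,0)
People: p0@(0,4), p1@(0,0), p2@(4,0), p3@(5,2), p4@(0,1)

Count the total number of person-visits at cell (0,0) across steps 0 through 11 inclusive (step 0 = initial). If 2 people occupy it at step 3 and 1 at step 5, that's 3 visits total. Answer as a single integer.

Answer: 1

Derivation:
Step 0: p0@(0,4) p1@(0,0) p2@(4,0) p3@(5,2) p4@(0,1) -> at (0,0): 1 [p1], cum=1
Step 1: p0@(1,4) p1@ESC p2@(3,0) p3@(5,3) p4@(1,1) -> at (0,0): 0 [-], cum=1
Step 2: p0@(2,4) p1@ESC p2@(2,0) p3@ESC p4@ESC -> at (0,0): 0 [-], cum=1
Step 3: p0@(3,4) p1@ESC p2@ESC p3@ESC p4@ESC -> at (0,0): 0 [-], cum=1
Step 4: p0@(4,4) p1@ESC p2@ESC p3@ESC p4@ESC -> at (0,0): 0 [-], cum=1
Step 5: p0@ESC p1@ESC p2@ESC p3@ESC p4@ESC -> at (0,0): 0 [-], cum=1
Total visits = 1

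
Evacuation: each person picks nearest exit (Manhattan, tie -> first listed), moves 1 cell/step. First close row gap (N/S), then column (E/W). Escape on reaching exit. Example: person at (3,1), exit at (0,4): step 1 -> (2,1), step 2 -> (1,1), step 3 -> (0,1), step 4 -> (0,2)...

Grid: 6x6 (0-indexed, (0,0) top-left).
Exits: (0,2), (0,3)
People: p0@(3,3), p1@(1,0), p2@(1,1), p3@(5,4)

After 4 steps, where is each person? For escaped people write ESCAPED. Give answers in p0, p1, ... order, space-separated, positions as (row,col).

Step 1: p0:(3,3)->(2,3) | p1:(1,0)->(0,0) | p2:(1,1)->(0,1) | p3:(5,4)->(4,4)
Step 2: p0:(2,3)->(1,3) | p1:(0,0)->(0,1) | p2:(0,1)->(0,2)->EXIT | p3:(4,4)->(3,4)
Step 3: p0:(1,3)->(0,3)->EXIT | p1:(0,1)->(0,2)->EXIT | p2:escaped | p3:(3,4)->(2,4)
Step 4: p0:escaped | p1:escaped | p2:escaped | p3:(2,4)->(1,4)

ESCAPED ESCAPED ESCAPED (1,4)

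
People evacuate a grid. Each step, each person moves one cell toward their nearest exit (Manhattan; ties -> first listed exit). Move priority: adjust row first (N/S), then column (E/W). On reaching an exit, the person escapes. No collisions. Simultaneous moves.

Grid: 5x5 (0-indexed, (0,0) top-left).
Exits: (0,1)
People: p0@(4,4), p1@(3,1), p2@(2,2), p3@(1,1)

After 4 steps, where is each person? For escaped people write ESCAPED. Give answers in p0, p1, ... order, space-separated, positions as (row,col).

Step 1: p0:(4,4)->(3,4) | p1:(3,1)->(2,1) | p2:(2,2)->(1,2) | p3:(1,1)->(0,1)->EXIT
Step 2: p0:(3,4)->(2,4) | p1:(2,1)->(1,1) | p2:(1,2)->(0,2) | p3:escaped
Step 3: p0:(2,4)->(1,4) | p1:(1,1)->(0,1)->EXIT | p2:(0,2)->(0,1)->EXIT | p3:escaped
Step 4: p0:(1,4)->(0,4) | p1:escaped | p2:escaped | p3:escaped

(0,4) ESCAPED ESCAPED ESCAPED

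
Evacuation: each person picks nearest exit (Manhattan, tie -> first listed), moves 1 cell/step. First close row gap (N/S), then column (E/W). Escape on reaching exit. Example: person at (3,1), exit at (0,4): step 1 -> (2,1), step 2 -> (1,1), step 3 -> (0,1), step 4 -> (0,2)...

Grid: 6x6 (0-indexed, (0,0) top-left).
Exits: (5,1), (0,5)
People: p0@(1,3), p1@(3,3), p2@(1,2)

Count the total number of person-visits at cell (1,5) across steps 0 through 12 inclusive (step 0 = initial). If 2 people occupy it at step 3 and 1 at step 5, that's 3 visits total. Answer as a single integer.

Answer: 0

Derivation:
Step 0: p0@(1,3) p1@(3,3) p2@(1,2) -> at (1,5): 0 [-], cum=0
Step 1: p0@(0,3) p1@(4,3) p2@(0,2) -> at (1,5): 0 [-], cum=0
Step 2: p0@(0,4) p1@(5,3) p2@(0,3) -> at (1,5): 0 [-], cum=0
Step 3: p0@ESC p1@(5,2) p2@(0,4) -> at (1,5): 0 [-], cum=0
Step 4: p0@ESC p1@ESC p2@ESC -> at (1,5): 0 [-], cum=0
Total visits = 0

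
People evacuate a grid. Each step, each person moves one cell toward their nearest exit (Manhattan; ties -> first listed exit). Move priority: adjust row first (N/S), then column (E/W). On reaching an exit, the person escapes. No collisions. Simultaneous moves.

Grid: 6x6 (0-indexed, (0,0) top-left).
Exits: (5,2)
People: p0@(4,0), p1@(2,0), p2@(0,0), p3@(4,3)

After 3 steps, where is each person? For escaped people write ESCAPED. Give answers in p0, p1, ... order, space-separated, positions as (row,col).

Step 1: p0:(4,0)->(5,0) | p1:(2,0)->(3,0) | p2:(0,0)->(1,0) | p3:(4,3)->(5,3)
Step 2: p0:(5,0)->(5,1) | p1:(3,0)->(4,0) | p2:(1,0)->(2,0) | p3:(5,3)->(5,2)->EXIT
Step 3: p0:(5,1)->(5,2)->EXIT | p1:(4,0)->(5,0) | p2:(2,0)->(3,0) | p3:escaped

ESCAPED (5,0) (3,0) ESCAPED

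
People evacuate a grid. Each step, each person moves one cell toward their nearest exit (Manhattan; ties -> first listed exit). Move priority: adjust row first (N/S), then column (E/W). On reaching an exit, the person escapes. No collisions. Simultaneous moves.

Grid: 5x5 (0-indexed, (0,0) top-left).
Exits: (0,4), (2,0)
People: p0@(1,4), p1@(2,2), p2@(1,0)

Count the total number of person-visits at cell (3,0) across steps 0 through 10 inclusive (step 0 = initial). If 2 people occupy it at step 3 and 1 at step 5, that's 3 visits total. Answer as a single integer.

Step 0: p0@(1,4) p1@(2,2) p2@(1,0) -> at (3,0): 0 [-], cum=0
Step 1: p0@ESC p1@(2,1) p2@ESC -> at (3,0): 0 [-], cum=0
Step 2: p0@ESC p1@ESC p2@ESC -> at (3,0): 0 [-], cum=0
Total visits = 0

Answer: 0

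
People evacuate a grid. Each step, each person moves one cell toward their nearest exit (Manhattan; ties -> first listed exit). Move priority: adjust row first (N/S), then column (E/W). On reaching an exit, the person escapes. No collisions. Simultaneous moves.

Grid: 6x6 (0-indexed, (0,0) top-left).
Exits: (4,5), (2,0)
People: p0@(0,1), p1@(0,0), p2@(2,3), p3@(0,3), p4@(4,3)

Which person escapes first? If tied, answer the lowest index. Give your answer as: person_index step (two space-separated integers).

Answer: 1 2

Derivation:
Step 1: p0:(0,1)->(1,1) | p1:(0,0)->(1,0) | p2:(2,3)->(2,2) | p3:(0,3)->(1,3) | p4:(4,3)->(4,4)
Step 2: p0:(1,1)->(2,1) | p1:(1,0)->(2,0)->EXIT | p2:(2,2)->(2,1) | p3:(1,3)->(2,3) | p4:(4,4)->(4,5)->EXIT
Step 3: p0:(2,1)->(2,0)->EXIT | p1:escaped | p2:(2,1)->(2,0)->EXIT | p3:(2,3)->(2,2) | p4:escaped
Step 4: p0:escaped | p1:escaped | p2:escaped | p3:(2,2)->(2,1) | p4:escaped
Step 5: p0:escaped | p1:escaped | p2:escaped | p3:(2,1)->(2,0)->EXIT | p4:escaped
Exit steps: [3, 2, 3, 5, 2]
First to escape: p1 at step 2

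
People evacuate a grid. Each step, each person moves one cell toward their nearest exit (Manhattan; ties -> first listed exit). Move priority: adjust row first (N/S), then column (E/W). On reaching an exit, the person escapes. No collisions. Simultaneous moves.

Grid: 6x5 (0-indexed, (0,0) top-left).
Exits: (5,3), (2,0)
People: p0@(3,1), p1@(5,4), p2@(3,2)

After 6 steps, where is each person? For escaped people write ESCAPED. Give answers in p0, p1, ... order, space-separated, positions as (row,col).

Step 1: p0:(3,1)->(2,1) | p1:(5,4)->(5,3)->EXIT | p2:(3,2)->(4,2)
Step 2: p0:(2,1)->(2,0)->EXIT | p1:escaped | p2:(4,2)->(5,2)
Step 3: p0:escaped | p1:escaped | p2:(5,2)->(5,3)->EXIT

ESCAPED ESCAPED ESCAPED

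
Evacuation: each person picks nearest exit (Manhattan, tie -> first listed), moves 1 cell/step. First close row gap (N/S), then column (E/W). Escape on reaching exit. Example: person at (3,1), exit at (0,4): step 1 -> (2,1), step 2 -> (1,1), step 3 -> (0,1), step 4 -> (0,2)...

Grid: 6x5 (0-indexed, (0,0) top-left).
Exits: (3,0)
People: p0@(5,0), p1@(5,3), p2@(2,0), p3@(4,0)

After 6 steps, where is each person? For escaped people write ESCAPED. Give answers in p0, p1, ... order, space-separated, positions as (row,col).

Step 1: p0:(5,0)->(4,0) | p1:(5,3)->(4,3) | p2:(2,0)->(3,0)->EXIT | p3:(4,0)->(3,0)->EXIT
Step 2: p0:(4,0)->(3,0)->EXIT | p1:(4,3)->(3,3) | p2:escaped | p3:escaped
Step 3: p0:escaped | p1:(3,3)->(3,2) | p2:escaped | p3:escaped
Step 4: p0:escaped | p1:(3,2)->(3,1) | p2:escaped | p3:escaped
Step 5: p0:escaped | p1:(3,1)->(3,0)->EXIT | p2:escaped | p3:escaped

ESCAPED ESCAPED ESCAPED ESCAPED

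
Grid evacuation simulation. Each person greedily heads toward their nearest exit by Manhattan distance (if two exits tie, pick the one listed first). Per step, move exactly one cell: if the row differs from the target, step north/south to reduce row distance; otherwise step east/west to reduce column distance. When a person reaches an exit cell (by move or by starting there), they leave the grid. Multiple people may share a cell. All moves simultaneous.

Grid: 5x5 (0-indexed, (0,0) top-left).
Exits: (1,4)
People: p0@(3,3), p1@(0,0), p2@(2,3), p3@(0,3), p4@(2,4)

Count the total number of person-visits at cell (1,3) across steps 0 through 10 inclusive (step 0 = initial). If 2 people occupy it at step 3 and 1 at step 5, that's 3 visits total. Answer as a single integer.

Step 0: p0@(3,3) p1@(0,0) p2@(2,3) p3@(0,3) p4@(2,4) -> at (1,3): 0 [-], cum=0
Step 1: p0@(2,3) p1@(1,0) p2@(1,3) p3@(1,3) p4@ESC -> at (1,3): 2 [p2,p3], cum=2
Step 2: p0@(1,3) p1@(1,1) p2@ESC p3@ESC p4@ESC -> at (1,3): 1 [p0], cum=3
Step 3: p0@ESC p1@(1,2) p2@ESC p3@ESC p4@ESC -> at (1,3): 0 [-], cum=3
Step 4: p0@ESC p1@(1,3) p2@ESC p3@ESC p4@ESC -> at (1,3): 1 [p1], cum=4
Step 5: p0@ESC p1@ESC p2@ESC p3@ESC p4@ESC -> at (1,3): 0 [-], cum=4
Total visits = 4

Answer: 4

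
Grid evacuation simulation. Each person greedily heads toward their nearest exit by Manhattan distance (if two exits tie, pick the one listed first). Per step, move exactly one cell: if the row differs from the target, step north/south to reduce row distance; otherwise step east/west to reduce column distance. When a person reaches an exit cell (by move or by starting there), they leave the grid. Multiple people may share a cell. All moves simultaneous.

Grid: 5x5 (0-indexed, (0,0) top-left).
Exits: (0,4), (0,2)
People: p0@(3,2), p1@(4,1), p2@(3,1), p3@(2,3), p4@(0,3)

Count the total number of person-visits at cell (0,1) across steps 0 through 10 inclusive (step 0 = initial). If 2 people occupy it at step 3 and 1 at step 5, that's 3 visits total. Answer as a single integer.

Step 0: p0@(3,2) p1@(4,1) p2@(3,1) p3@(2,3) p4@(0,3) -> at (0,1): 0 [-], cum=0
Step 1: p0@(2,2) p1@(3,1) p2@(2,1) p3@(1,3) p4@ESC -> at (0,1): 0 [-], cum=0
Step 2: p0@(1,2) p1@(2,1) p2@(1,1) p3@(0,3) p4@ESC -> at (0,1): 0 [-], cum=0
Step 3: p0@ESC p1@(1,1) p2@(0,1) p3@ESC p4@ESC -> at (0,1): 1 [p2], cum=1
Step 4: p0@ESC p1@(0,1) p2@ESC p3@ESC p4@ESC -> at (0,1): 1 [p1], cum=2
Step 5: p0@ESC p1@ESC p2@ESC p3@ESC p4@ESC -> at (0,1): 0 [-], cum=2
Total visits = 2

Answer: 2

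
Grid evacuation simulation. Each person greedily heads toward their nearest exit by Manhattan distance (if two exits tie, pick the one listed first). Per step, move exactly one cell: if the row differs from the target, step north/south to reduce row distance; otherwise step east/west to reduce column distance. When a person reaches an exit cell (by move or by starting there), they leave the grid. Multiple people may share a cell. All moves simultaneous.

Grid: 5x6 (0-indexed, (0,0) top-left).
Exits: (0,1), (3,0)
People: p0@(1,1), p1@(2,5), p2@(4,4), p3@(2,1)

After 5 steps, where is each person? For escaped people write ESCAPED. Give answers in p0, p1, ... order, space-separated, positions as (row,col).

Step 1: p0:(1,1)->(0,1)->EXIT | p1:(2,5)->(1,5) | p2:(4,4)->(3,4) | p3:(2,1)->(1,1)
Step 2: p0:escaped | p1:(1,5)->(0,5) | p2:(3,4)->(3,3) | p3:(1,1)->(0,1)->EXIT
Step 3: p0:escaped | p1:(0,5)->(0,4) | p2:(3,3)->(3,2) | p3:escaped
Step 4: p0:escaped | p1:(0,4)->(0,3) | p2:(3,2)->(3,1) | p3:escaped
Step 5: p0:escaped | p1:(0,3)->(0,2) | p2:(3,1)->(3,0)->EXIT | p3:escaped

ESCAPED (0,2) ESCAPED ESCAPED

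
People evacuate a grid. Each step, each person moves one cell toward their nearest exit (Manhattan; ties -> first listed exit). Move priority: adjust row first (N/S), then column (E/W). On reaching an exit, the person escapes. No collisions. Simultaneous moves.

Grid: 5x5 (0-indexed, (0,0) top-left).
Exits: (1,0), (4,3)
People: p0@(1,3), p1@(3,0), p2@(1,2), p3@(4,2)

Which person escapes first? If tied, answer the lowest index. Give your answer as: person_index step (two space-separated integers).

Step 1: p0:(1,3)->(1,2) | p1:(3,0)->(2,0) | p2:(1,2)->(1,1) | p3:(4,2)->(4,3)->EXIT
Step 2: p0:(1,2)->(1,1) | p1:(2,0)->(1,0)->EXIT | p2:(1,1)->(1,0)->EXIT | p3:escaped
Step 3: p0:(1,1)->(1,0)->EXIT | p1:escaped | p2:escaped | p3:escaped
Exit steps: [3, 2, 2, 1]
First to escape: p3 at step 1

Answer: 3 1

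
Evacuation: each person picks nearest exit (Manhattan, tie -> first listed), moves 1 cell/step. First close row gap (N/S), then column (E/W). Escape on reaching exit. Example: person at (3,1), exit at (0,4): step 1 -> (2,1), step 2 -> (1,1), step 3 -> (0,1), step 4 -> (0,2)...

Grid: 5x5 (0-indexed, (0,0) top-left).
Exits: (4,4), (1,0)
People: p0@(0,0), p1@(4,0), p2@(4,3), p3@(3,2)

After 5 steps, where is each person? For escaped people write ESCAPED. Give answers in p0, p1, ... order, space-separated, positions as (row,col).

Step 1: p0:(0,0)->(1,0)->EXIT | p1:(4,0)->(3,0) | p2:(4,3)->(4,4)->EXIT | p3:(3,2)->(4,2)
Step 2: p0:escaped | p1:(3,0)->(2,0) | p2:escaped | p3:(4,2)->(4,3)
Step 3: p0:escaped | p1:(2,0)->(1,0)->EXIT | p2:escaped | p3:(4,3)->(4,4)->EXIT

ESCAPED ESCAPED ESCAPED ESCAPED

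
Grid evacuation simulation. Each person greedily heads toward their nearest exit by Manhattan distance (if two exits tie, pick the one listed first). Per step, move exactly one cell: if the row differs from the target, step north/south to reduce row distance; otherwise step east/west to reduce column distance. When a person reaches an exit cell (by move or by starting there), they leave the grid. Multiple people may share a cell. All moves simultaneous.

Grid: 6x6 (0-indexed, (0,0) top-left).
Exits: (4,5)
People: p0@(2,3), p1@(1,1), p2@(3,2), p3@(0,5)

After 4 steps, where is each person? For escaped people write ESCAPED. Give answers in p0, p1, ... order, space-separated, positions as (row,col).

Step 1: p0:(2,3)->(3,3) | p1:(1,1)->(2,1) | p2:(3,2)->(4,2) | p3:(0,5)->(1,5)
Step 2: p0:(3,3)->(4,3) | p1:(2,1)->(3,1) | p2:(4,2)->(4,3) | p3:(1,5)->(2,5)
Step 3: p0:(4,3)->(4,4) | p1:(3,1)->(4,1) | p2:(4,3)->(4,4) | p3:(2,5)->(3,5)
Step 4: p0:(4,4)->(4,5)->EXIT | p1:(4,1)->(4,2) | p2:(4,4)->(4,5)->EXIT | p3:(3,5)->(4,5)->EXIT

ESCAPED (4,2) ESCAPED ESCAPED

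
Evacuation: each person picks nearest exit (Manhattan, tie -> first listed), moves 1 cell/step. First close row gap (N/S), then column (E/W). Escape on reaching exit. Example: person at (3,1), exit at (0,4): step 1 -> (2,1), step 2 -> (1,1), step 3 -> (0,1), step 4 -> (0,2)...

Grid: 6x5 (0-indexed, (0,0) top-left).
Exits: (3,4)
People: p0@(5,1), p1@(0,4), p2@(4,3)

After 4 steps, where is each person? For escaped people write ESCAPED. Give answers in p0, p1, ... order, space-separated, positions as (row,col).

Step 1: p0:(5,1)->(4,1) | p1:(0,4)->(1,4) | p2:(4,3)->(3,3)
Step 2: p0:(4,1)->(3,1) | p1:(1,4)->(2,4) | p2:(3,3)->(3,4)->EXIT
Step 3: p0:(3,1)->(3,2) | p1:(2,4)->(3,4)->EXIT | p2:escaped
Step 4: p0:(3,2)->(3,3) | p1:escaped | p2:escaped

(3,3) ESCAPED ESCAPED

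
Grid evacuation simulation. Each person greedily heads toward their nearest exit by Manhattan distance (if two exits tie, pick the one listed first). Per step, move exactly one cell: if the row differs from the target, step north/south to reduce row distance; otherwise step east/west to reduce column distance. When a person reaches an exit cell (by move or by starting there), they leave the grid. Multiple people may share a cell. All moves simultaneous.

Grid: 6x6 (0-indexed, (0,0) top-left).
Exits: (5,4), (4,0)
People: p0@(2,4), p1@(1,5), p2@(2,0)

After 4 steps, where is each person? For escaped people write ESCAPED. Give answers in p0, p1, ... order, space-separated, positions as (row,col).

Step 1: p0:(2,4)->(3,4) | p1:(1,5)->(2,5) | p2:(2,0)->(3,0)
Step 2: p0:(3,4)->(4,4) | p1:(2,5)->(3,5) | p2:(3,0)->(4,0)->EXIT
Step 3: p0:(4,4)->(5,4)->EXIT | p1:(3,5)->(4,5) | p2:escaped
Step 4: p0:escaped | p1:(4,5)->(5,5) | p2:escaped

ESCAPED (5,5) ESCAPED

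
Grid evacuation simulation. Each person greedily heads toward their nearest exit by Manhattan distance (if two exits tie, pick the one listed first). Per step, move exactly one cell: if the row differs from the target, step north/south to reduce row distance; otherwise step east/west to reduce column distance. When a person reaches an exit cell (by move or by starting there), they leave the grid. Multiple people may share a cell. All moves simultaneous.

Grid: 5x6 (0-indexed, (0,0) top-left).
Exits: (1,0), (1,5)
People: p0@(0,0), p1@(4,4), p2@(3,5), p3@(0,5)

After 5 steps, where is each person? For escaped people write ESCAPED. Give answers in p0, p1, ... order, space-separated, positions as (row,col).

Step 1: p0:(0,0)->(1,0)->EXIT | p1:(4,4)->(3,4) | p2:(3,5)->(2,5) | p3:(0,5)->(1,5)->EXIT
Step 2: p0:escaped | p1:(3,4)->(2,4) | p2:(2,5)->(1,5)->EXIT | p3:escaped
Step 3: p0:escaped | p1:(2,4)->(1,4) | p2:escaped | p3:escaped
Step 4: p0:escaped | p1:(1,4)->(1,5)->EXIT | p2:escaped | p3:escaped

ESCAPED ESCAPED ESCAPED ESCAPED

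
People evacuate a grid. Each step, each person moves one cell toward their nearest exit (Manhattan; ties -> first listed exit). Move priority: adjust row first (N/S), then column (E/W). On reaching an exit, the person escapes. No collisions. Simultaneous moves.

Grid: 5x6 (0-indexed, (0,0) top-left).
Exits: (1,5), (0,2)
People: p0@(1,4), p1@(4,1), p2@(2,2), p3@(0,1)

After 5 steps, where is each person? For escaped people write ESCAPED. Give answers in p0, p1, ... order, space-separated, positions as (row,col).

Step 1: p0:(1,4)->(1,5)->EXIT | p1:(4,1)->(3,1) | p2:(2,2)->(1,2) | p3:(0,1)->(0,2)->EXIT
Step 2: p0:escaped | p1:(3,1)->(2,1) | p2:(1,2)->(0,2)->EXIT | p3:escaped
Step 3: p0:escaped | p1:(2,1)->(1,1) | p2:escaped | p3:escaped
Step 4: p0:escaped | p1:(1,1)->(0,1) | p2:escaped | p3:escaped
Step 5: p0:escaped | p1:(0,1)->(0,2)->EXIT | p2:escaped | p3:escaped

ESCAPED ESCAPED ESCAPED ESCAPED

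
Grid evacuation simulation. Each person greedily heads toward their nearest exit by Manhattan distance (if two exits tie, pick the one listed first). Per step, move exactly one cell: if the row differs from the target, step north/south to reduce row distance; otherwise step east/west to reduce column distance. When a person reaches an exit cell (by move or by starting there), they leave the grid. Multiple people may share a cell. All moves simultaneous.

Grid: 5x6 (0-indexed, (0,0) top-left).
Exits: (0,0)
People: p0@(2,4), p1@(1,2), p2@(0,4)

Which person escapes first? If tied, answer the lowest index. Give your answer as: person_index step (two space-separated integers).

Answer: 1 3

Derivation:
Step 1: p0:(2,4)->(1,4) | p1:(1,2)->(0,2) | p2:(0,4)->(0,3)
Step 2: p0:(1,4)->(0,4) | p1:(0,2)->(0,1) | p2:(0,3)->(0,2)
Step 3: p0:(0,4)->(0,3) | p1:(0,1)->(0,0)->EXIT | p2:(0,2)->(0,1)
Step 4: p0:(0,3)->(0,2) | p1:escaped | p2:(0,1)->(0,0)->EXIT
Step 5: p0:(0,2)->(0,1) | p1:escaped | p2:escaped
Step 6: p0:(0,1)->(0,0)->EXIT | p1:escaped | p2:escaped
Exit steps: [6, 3, 4]
First to escape: p1 at step 3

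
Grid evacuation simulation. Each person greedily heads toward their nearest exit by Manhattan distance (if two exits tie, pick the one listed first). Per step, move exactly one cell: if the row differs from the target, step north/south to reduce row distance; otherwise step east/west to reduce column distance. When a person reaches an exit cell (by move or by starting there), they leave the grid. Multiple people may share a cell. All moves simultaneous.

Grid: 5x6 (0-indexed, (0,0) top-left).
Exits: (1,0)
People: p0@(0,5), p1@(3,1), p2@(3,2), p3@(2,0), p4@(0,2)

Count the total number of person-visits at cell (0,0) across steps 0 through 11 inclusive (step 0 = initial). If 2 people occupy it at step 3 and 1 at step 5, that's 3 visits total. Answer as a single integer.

Answer: 0

Derivation:
Step 0: p0@(0,5) p1@(3,1) p2@(3,2) p3@(2,0) p4@(0,2) -> at (0,0): 0 [-], cum=0
Step 1: p0@(1,5) p1@(2,1) p2@(2,2) p3@ESC p4@(1,2) -> at (0,0): 0 [-], cum=0
Step 2: p0@(1,4) p1@(1,1) p2@(1,2) p3@ESC p4@(1,1) -> at (0,0): 0 [-], cum=0
Step 3: p0@(1,3) p1@ESC p2@(1,1) p3@ESC p4@ESC -> at (0,0): 0 [-], cum=0
Step 4: p0@(1,2) p1@ESC p2@ESC p3@ESC p4@ESC -> at (0,0): 0 [-], cum=0
Step 5: p0@(1,1) p1@ESC p2@ESC p3@ESC p4@ESC -> at (0,0): 0 [-], cum=0
Step 6: p0@ESC p1@ESC p2@ESC p3@ESC p4@ESC -> at (0,0): 0 [-], cum=0
Total visits = 0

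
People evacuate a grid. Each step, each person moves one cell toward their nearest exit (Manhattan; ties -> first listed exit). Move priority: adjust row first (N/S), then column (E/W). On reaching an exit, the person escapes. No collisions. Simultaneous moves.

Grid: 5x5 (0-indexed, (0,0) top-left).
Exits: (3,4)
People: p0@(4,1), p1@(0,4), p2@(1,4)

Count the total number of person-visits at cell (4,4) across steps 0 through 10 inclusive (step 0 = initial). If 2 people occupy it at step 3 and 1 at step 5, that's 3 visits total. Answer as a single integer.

Answer: 0

Derivation:
Step 0: p0@(4,1) p1@(0,4) p2@(1,4) -> at (4,4): 0 [-], cum=0
Step 1: p0@(3,1) p1@(1,4) p2@(2,4) -> at (4,4): 0 [-], cum=0
Step 2: p0@(3,2) p1@(2,4) p2@ESC -> at (4,4): 0 [-], cum=0
Step 3: p0@(3,3) p1@ESC p2@ESC -> at (4,4): 0 [-], cum=0
Step 4: p0@ESC p1@ESC p2@ESC -> at (4,4): 0 [-], cum=0
Total visits = 0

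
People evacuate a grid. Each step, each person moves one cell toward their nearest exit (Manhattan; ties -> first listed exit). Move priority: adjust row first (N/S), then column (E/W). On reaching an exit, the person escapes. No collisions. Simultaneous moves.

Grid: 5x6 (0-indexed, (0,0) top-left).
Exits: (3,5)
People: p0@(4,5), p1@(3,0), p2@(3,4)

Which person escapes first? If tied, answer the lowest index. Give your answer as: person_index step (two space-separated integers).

Answer: 0 1

Derivation:
Step 1: p0:(4,5)->(3,5)->EXIT | p1:(3,0)->(3,1) | p2:(3,4)->(3,5)->EXIT
Step 2: p0:escaped | p1:(3,1)->(3,2) | p2:escaped
Step 3: p0:escaped | p1:(3,2)->(3,3) | p2:escaped
Step 4: p0:escaped | p1:(3,3)->(3,4) | p2:escaped
Step 5: p0:escaped | p1:(3,4)->(3,5)->EXIT | p2:escaped
Exit steps: [1, 5, 1]
First to escape: p0 at step 1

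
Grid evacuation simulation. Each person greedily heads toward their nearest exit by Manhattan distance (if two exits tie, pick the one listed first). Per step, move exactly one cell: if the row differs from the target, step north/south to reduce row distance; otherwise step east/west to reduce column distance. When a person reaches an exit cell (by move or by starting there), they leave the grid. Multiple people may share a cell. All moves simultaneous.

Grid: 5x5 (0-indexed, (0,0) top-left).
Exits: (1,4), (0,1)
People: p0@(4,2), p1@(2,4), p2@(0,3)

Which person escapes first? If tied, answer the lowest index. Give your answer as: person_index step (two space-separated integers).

Step 1: p0:(4,2)->(3,2) | p1:(2,4)->(1,4)->EXIT | p2:(0,3)->(1,3)
Step 2: p0:(3,2)->(2,2) | p1:escaped | p2:(1,3)->(1,4)->EXIT
Step 3: p0:(2,2)->(1,2) | p1:escaped | p2:escaped
Step 4: p0:(1,2)->(1,3) | p1:escaped | p2:escaped
Step 5: p0:(1,3)->(1,4)->EXIT | p1:escaped | p2:escaped
Exit steps: [5, 1, 2]
First to escape: p1 at step 1

Answer: 1 1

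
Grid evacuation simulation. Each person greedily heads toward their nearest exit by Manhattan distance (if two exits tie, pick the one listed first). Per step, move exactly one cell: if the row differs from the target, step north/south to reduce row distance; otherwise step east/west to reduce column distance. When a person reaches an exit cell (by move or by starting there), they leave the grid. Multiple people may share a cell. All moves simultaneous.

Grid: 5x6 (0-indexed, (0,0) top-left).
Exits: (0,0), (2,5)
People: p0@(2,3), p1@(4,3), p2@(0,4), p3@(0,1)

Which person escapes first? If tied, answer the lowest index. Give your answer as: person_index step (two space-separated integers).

Step 1: p0:(2,3)->(2,4) | p1:(4,3)->(3,3) | p2:(0,4)->(1,4) | p3:(0,1)->(0,0)->EXIT
Step 2: p0:(2,4)->(2,5)->EXIT | p1:(3,3)->(2,3) | p2:(1,4)->(2,4) | p3:escaped
Step 3: p0:escaped | p1:(2,3)->(2,4) | p2:(2,4)->(2,5)->EXIT | p3:escaped
Step 4: p0:escaped | p1:(2,4)->(2,5)->EXIT | p2:escaped | p3:escaped
Exit steps: [2, 4, 3, 1]
First to escape: p3 at step 1

Answer: 3 1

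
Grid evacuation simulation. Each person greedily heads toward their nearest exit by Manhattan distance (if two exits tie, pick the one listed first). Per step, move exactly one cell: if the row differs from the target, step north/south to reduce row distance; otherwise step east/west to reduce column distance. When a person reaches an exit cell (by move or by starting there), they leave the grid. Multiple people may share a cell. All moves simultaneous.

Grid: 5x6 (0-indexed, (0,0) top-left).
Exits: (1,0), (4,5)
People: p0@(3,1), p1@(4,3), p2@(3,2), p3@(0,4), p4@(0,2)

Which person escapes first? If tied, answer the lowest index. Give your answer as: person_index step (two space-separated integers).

Step 1: p0:(3,1)->(2,1) | p1:(4,3)->(4,4) | p2:(3,2)->(2,2) | p3:(0,4)->(1,4) | p4:(0,2)->(1,2)
Step 2: p0:(2,1)->(1,1) | p1:(4,4)->(4,5)->EXIT | p2:(2,2)->(1,2) | p3:(1,4)->(1,3) | p4:(1,2)->(1,1)
Step 3: p0:(1,1)->(1,0)->EXIT | p1:escaped | p2:(1,2)->(1,1) | p3:(1,3)->(1,2) | p4:(1,1)->(1,0)->EXIT
Step 4: p0:escaped | p1:escaped | p2:(1,1)->(1,0)->EXIT | p3:(1,2)->(1,1) | p4:escaped
Step 5: p0:escaped | p1:escaped | p2:escaped | p3:(1,1)->(1,0)->EXIT | p4:escaped
Exit steps: [3, 2, 4, 5, 3]
First to escape: p1 at step 2

Answer: 1 2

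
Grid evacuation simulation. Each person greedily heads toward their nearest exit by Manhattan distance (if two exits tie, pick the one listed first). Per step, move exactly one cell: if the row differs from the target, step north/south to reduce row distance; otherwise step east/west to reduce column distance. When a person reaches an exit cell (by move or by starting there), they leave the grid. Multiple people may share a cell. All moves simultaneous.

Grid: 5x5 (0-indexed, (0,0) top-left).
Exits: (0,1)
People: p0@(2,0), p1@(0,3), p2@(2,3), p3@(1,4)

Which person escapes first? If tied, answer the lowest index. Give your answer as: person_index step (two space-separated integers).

Step 1: p0:(2,0)->(1,0) | p1:(0,3)->(0,2) | p2:(2,3)->(1,3) | p3:(1,4)->(0,4)
Step 2: p0:(1,0)->(0,0) | p1:(0,2)->(0,1)->EXIT | p2:(1,3)->(0,3) | p3:(0,4)->(0,3)
Step 3: p0:(0,0)->(0,1)->EXIT | p1:escaped | p2:(0,3)->(0,2) | p3:(0,3)->(0,2)
Step 4: p0:escaped | p1:escaped | p2:(0,2)->(0,1)->EXIT | p3:(0,2)->(0,1)->EXIT
Exit steps: [3, 2, 4, 4]
First to escape: p1 at step 2

Answer: 1 2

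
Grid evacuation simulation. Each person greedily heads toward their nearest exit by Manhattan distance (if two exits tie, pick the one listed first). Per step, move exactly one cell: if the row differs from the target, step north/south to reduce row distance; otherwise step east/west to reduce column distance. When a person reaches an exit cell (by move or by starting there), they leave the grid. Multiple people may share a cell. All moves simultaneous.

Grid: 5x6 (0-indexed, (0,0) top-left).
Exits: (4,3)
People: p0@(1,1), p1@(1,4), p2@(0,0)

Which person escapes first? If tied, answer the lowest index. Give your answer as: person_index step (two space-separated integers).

Step 1: p0:(1,1)->(2,1) | p1:(1,4)->(2,4) | p2:(0,0)->(1,0)
Step 2: p0:(2,1)->(3,1) | p1:(2,4)->(3,4) | p2:(1,0)->(2,0)
Step 3: p0:(3,1)->(4,1) | p1:(3,4)->(4,4) | p2:(2,0)->(3,0)
Step 4: p0:(4,1)->(4,2) | p1:(4,4)->(4,3)->EXIT | p2:(3,0)->(4,0)
Step 5: p0:(4,2)->(4,3)->EXIT | p1:escaped | p2:(4,0)->(4,1)
Step 6: p0:escaped | p1:escaped | p2:(4,1)->(4,2)
Step 7: p0:escaped | p1:escaped | p2:(4,2)->(4,3)->EXIT
Exit steps: [5, 4, 7]
First to escape: p1 at step 4

Answer: 1 4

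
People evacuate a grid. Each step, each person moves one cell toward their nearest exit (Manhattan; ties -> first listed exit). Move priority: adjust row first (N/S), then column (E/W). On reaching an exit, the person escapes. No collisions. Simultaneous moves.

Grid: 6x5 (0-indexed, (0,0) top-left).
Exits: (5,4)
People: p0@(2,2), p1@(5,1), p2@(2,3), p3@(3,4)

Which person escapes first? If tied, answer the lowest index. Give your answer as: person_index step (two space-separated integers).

Answer: 3 2

Derivation:
Step 1: p0:(2,2)->(3,2) | p1:(5,1)->(5,2) | p2:(2,3)->(3,3) | p3:(3,4)->(4,4)
Step 2: p0:(3,2)->(4,2) | p1:(5,2)->(5,3) | p2:(3,3)->(4,3) | p3:(4,4)->(5,4)->EXIT
Step 3: p0:(4,2)->(5,2) | p1:(5,3)->(5,4)->EXIT | p2:(4,3)->(5,3) | p3:escaped
Step 4: p0:(5,2)->(5,3) | p1:escaped | p2:(5,3)->(5,4)->EXIT | p3:escaped
Step 5: p0:(5,3)->(5,4)->EXIT | p1:escaped | p2:escaped | p3:escaped
Exit steps: [5, 3, 4, 2]
First to escape: p3 at step 2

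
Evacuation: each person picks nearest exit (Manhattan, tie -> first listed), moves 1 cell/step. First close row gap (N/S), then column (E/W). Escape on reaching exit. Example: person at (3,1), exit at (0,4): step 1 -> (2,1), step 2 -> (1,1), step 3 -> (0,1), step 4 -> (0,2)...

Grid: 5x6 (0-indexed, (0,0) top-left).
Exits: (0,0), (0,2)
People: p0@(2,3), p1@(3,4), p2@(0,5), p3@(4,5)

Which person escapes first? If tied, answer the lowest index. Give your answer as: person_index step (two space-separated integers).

Step 1: p0:(2,3)->(1,3) | p1:(3,4)->(2,4) | p2:(0,5)->(0,4) | p3:(4,5)->(3,5)
Step 2: p0:(1,3)->(0,3) | p1:(2,4)->(1,4) | p2:(0,4)->(0,3) | p3:(3,5)->(2,5)
Step 3: p0:(0,3)->(0,2)->EXIT | p1:(1,4)->(0,4) | p2:(0,3)->(0,2)->EXIT | p3:(2,5)->(1,5)
Step 4: p0:escaped | p1:(0,4)->(0,3) | p2:escaped | p3:(1,5)->(0,5)
Step 5: p0:escaped | p1:(0,3)->(0,2)->EXIT | p2:escaped | p3:(0,5)->(0,4)
Step 6: p0:escaped | p1:escaped | p2:escaped | p3:(0,4)->(0,3)
Step 7: p0:escaped | p1:escaped | p2:escaped | p3:(0,3)->(0,2)->EXIT
Exit steps: [3, 5, 3, 7]
First to escape: p0 at step 3

Answer: 0 3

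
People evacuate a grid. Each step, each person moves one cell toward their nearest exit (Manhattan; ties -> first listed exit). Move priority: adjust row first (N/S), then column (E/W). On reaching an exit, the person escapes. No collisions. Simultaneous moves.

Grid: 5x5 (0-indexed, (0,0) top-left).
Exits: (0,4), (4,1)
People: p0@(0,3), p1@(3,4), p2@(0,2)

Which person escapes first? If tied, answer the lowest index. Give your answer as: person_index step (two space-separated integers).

Answer: 0 1

Derivation:
Step 1: p0:(0,3)->(0,4)->EXIT | p1:(3,4)->(2,4) | p2:(0,2)->(0,3)
Step 2: p0:escaped | p1:(2,4)->(1,4) | p2:(0,3)->(0,4)->EXIT
Step 3: p0:escaped | p1:(1,4)->(0,4)->EXIT | p2:escaped
Exit steps: [1, 3, 2]
First to escape: p0 at step 1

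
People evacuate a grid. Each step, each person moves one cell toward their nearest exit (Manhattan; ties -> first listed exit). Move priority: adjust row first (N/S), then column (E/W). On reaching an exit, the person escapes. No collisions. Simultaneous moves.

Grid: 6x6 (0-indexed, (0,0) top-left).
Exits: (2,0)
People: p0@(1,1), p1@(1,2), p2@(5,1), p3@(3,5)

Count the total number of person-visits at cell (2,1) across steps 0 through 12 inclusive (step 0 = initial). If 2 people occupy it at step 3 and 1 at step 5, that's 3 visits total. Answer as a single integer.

Step 0: p0@(1,1) p1@(1,2) p2@(5,1) p3@(3,5) -> at (2,1): 0 [-], cum=0
Step 1: p0@(2,1) p1@(2,2) p2@(4,1) p3@(2,5) -> at (2,1): 1 [p0], cum=1
Step 2: p0@ESC p1@(2,1) p2@(3,1) p3@(2,4) -> at (2,1): 1 [p1], cum=2
Step 3: p0@ESC p1@ESC p2@(2,1) p3@(2,3) -> at (2,1): 1 [p2], cum=3
Step 4: p0@ESC p1@ESC p2@ESC p3@(2,2) -> at (2,1): 0 [-], cum=3
Step 5: p0@ESC p1@ESC p2@ESC p3@(2,1) -> at (2,1): 1 [p3], cum=4
Step 6: p0@ESC p1@ESC p2@ESC p3@ESC -> at (2,1): 0 [-], cum=4
Total visits = 4

Answer: 4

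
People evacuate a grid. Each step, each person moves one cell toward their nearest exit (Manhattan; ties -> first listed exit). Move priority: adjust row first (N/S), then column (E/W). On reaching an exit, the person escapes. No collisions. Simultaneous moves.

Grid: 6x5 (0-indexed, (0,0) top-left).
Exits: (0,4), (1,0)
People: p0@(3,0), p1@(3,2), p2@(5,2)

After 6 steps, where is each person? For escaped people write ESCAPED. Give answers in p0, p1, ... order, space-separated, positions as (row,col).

Step 1: p0:(3,0)->(2,0) | p1:(3,2)->(2,2) | p2:(5,2)->(4,2)
Step 2: p0:(2,0)->(1,0)->EXIT | p1:(2,2)->(1,2) | p2:(4,2)->(3,2)
Step 3: p0:escaped | p1:(1,2)->(1,1) | p2:(3,2)->(2,2)
Step 4: p0:escaped | p1:(1,1)->(1,0)->EXIT | p2:(2,2)->(1,2)
Step 5: p0:escaped | p1:escaped | p2:(1,2)->(1,1)
Step 6: p0:escaped | p1:escaped | p2:(1,1)->(1,0)->EXIT

ESCAPED ESCAPED ESCAPED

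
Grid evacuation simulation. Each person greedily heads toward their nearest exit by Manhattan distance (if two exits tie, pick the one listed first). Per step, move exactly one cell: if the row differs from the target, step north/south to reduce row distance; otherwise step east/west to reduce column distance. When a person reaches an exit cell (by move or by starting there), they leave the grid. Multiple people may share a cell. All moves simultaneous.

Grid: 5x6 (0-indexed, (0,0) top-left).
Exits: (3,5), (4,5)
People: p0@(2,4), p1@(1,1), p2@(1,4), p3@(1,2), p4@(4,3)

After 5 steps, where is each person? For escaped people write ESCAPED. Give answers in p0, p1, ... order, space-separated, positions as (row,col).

Step 1: p0:(2,4)->(3,4) | p1:(1,1)->(2,1) | p2:(1,4)->(2,4) | p3:(1,2)->(2,2) | p4:(4,3)->(4,4)
Step 2: p0:(3,4)->(3,5)->EXIT | p1:(2,1)->(3,1) | p2:(2,4)->(3,4) | p3:(2,2)->(3,2) | p4:(4,4)->(4,5)->EXIT
Step 3: p0:escaped | p1:(3,1)->(3,2) | p2:(3,4)->(3,5)->EXIT | p3:(3,2)->(3,3) | p4:escaped
Step 4: p0:escaped | p1:(3,2)->(3,3) | p2:escaped | p3:(3,3)->(3,4) | p4:escaped
Step 5: p0:escaped | p1:(3,3)->(3,4) | p2:escaped | p3:(3,4)->(3,5)->EXIT | p4:escaped

ESCAPED (3,4) ESCAPED ESCAPED ESCAPED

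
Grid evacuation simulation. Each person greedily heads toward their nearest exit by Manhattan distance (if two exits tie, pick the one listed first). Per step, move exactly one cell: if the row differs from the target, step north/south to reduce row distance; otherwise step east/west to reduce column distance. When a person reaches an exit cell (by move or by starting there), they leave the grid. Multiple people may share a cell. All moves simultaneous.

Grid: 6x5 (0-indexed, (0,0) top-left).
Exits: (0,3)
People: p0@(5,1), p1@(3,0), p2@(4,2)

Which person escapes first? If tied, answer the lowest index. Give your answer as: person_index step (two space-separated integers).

Step 1: p0:(5,1)->(4,1) | p1:(3,0)->(2,0) | p2:(4,2)->(3,2)
Step 2: p0:(4,1)->(3,1) | p1:(2,0)->(1,0) | p2:(3,2)->(2,2)
Step 3: p0:(3,1)->(2,1) | p1:(1,0)->(0,0) | p2:(2,2)->(1,2)
Step 4: p0:(2,1)->(1,1) | p1:(0,0)->(0,1) | p2:(1,2)->(0,2)
Step 5: p0:(1,1)->(0,1) | p1:(0,1)->(0,2) | p2:(0,2)->(0,3)->EXIT
Step 6: p0:(0,1)->(0,2) | p1:(0,2)->(0,3)->EXIT | p2:escaped
Step 7: p0:(0,2)->(0,3)->EXIT | p1:escaped | p2:escaped
Exit steps: [7, 6, 5]
First to escape: p2 at step 5

Answer: 2 5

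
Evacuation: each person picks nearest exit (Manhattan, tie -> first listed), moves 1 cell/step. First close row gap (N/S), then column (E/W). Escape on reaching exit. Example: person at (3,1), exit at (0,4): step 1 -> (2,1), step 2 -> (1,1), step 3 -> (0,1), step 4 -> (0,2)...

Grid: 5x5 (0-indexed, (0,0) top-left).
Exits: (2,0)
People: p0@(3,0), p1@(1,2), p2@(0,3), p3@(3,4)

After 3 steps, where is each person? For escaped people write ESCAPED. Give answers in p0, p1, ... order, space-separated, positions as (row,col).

Step 1: p0:(3,0)->(2,0)->EXIT | p1:(1,2)->(2,2) | p2:(0,3)->(1,3) | p3:(3,4)->(2,4)
Step 2: p0:escaped | p1:(2,2)->(2,1) | p2:(1,3)->(2,3) | p3:(2,4)->(2,3)
Step 3: p0:escaped | p1:(2,1)->(2,0)->EXIT | p2:(2,3)->(2,2) | p3:(2,3)->(2,2)

ESCAPED ESCAPED (2,2) (2,2)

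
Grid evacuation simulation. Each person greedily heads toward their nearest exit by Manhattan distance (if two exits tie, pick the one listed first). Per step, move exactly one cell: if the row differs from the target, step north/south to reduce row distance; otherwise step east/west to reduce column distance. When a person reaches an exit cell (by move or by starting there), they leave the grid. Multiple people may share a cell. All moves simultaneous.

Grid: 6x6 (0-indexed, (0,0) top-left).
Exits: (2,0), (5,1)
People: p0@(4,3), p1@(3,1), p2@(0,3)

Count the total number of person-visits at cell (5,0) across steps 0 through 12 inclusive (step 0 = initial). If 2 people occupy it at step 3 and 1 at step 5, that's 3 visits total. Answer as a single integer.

Step 0: p0@(4,3) p1@(3,1) p2@(0,3) -> at (5,0): 0 [-], cum=0
Step 1: p0@(5,3) p1@(2,1) p2@(1,3) -> at (5,0): 0 [-], cum=0
Step 2: p0@(5,2) p1@ESC p2@(2,3) -> at (5,0): 0 [-], cum=0
Step 3: p0@ESC p1@ESC p2@(2,2) -> at (5,0): 0 [-], cum=0
Step 4: p0@ESC p1@ESC p2@(2,1) -> at (5,0): 0 [-], cum=0
Step 5: p0@ESC p1@ESC p2@ESC -> at (5,0): 0 [-], cum=0
Total visits = 0

Answer: 0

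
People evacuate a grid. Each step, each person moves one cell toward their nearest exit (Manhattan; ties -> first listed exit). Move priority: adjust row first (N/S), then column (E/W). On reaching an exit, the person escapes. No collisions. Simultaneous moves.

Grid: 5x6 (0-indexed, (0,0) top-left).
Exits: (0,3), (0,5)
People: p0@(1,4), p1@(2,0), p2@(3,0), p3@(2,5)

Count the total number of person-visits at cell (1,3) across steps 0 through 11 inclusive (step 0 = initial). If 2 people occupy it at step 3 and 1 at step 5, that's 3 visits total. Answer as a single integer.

Step 0: p0@(1,4) p1@(2,0) p2@(3,0) p3@(2,5) -> at (1,3): 0 [-], cum=0
Step 1: p0@(0,4) p1@(1,0) p2@(2,0) p3@(1,5) -> at (1,3): 0 [-], cum=0
Step 2: p0@ESC p1@(0,0) p2@(1,0) p3@ESC -> at (1,3): 0 [-], cum=0
Step 3: p0@ESC p1@(0,1) p2@(0,0) p3@ESC -> at (1,3): 0 [-], cum=0
Step 4: p0@ESC p1@(0,2) p2@(0,1) p3@ESC -> at (1,3): 0 [-], cum=0
Step 5: p0@ESC p1@ESC p2@(0,2) p3@ESC -> at (1,3): 0 [-], cum=0
Step 6: p0@ESC p1@ESC p2@ESC p3@ESC -> at (1,3): 0 [-], cum=0
Total visits = 0

Answer: 0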